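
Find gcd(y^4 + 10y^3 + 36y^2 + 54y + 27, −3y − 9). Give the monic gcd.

Euclidean algorithm in ℚ[y]:
  y^4 + 10y^3 + 36y^2 + 54y + 27 = (−(1/3)y^3 − (7/3)y^2 − 5y − 3)(−3y − 9) + (0)
Last nonzero remainder: −3y − 9. Dividing through by −3 gives the monic gcd y + 3.

y + 3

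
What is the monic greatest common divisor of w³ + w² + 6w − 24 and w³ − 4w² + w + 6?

Repeated division with remainder:
  w³ + w² + 6w − 24 = (w³ − 4w² + w + 6) + (5w² + 5w − 30)
  w³ − 4w² + w + 6 = ((1/5)w − 1)(5w² + 5w − 30) + (12w − 24)
  5w² + 5w − 30 = ((5/12)w + 5/4)(12w − 24) + (0)
Last nonzero remainder: 12w − 24. Dividing through by 12 gives the monic gcd w − 2.

w − 2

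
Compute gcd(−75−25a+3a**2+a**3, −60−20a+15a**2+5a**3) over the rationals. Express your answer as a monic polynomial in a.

By polynomial division,
  a**3+3a**2−25a−75 = (1/5)(5a**3+15a**2−20a−60) + (−21a−63)
  5a**3+15a**2−20a−60 = (−(5/21)a**2+20/21)(−21a−63) + (0)
Last nonzero remainder: −21a−63. Dividing through by −21 gives the monic gcd a+3.

3+a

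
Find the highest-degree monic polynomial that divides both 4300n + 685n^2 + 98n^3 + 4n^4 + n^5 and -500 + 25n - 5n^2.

100 - 5n + n^2

Repeated division with remainder:
  n^5 + 4n^4 + 98n^3 + 685n^2 + 4300n = (-(1/5)n^3 - (9/5)n^2 - (43/5)n)(-5n^2 + 25n - 500) + (0)
Last nonzero remainder: -5n^2 + 25n - 500. Dividing through by -5 gives the monic gcd n^2 - 5n + 100.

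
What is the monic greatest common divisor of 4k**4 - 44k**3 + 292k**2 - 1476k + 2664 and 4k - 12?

k - 3

Apply the Euclidean algorithm:
  4k**4 - 44k**3 + 292k**2 - 1476k + 2664 = (k**3 - 8k**2 + 49k - 222)(4k - 12) + (0)
Last nonzero remainder: 4k - 12. Dividing through by 4 gives the monic gcd k - 3.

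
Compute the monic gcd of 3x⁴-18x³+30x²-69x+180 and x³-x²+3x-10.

x²+x+5

Repeated division with remainder:
  3x⁴-18x³+30x²-69x+180 = (3x-15)(x³-x²+3x-10) + (6x²+6x+30)
  x³-x²+3x-10 = ((1/6)x-1/3)(6x²+6x+30) + (0)
Last nonzero remainder: 6x²+6x+30. Dividing through by 6 gives the monic gcd x²+x+5.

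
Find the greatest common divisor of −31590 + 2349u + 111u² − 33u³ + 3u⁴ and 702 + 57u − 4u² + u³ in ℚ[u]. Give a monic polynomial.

By polynomial division,
  3u⁴ − 33u³ + 111u² + 2349u − 31590 = (3u − 21)(u³ − 4u² + 57u + 702) + (−144u² + 1440u − 16848)
  u³ − 4u² + 57u + 702 = (−(1/144)u − 1/24)(−144u² + 1440u − 16848) + (0)
Last nonzero remainder: −144u² + 1440u − 16848. Dividing through by −144 gives the monic gcd u² − 10u + 117.

117 − 10u + u²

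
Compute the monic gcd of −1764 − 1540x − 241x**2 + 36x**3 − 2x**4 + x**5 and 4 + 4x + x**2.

4 + 4x + x**2

By polynomial division,
  x**5 − 2x**4 + 36x**3 − 241x**2 − 1540x − 1764 = (x**3 − 6x**2 + 56x − 441)(x**2 + 4x + 4) + (0)
The last nonzero remainder x**2 + 4x + 4 is already monic.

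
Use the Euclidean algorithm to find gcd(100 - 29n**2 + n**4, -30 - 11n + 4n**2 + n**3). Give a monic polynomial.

10 + 7n + n**2

Euclidean algorithm in ℚ[n]:
  n**4 - 29n**2 + 100 = (n - 4)(n**3 + 4n**2 - 11n - 30) + (-2n**2 - 14n - 20)
  n**3 + 4n**2 - 11n - 30 = (-(1/2)n + 3/2)(-2n**2 - 14n - 20) + (0)
Last nonzero remainder: -2n**2 - 14n - 20. Dividing through by -2 gives the monic gcd n**2 + 7n + 10.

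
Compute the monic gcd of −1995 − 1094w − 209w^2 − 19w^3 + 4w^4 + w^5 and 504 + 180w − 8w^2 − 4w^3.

Euclidean algorithm in ℚ[w]:
  w^5 + 4w^4 − 19w^3 − 209w^2 − 1094w − 1995 = (−(1/4)w^2 − (1/2)w − 11/2)(−4w^3 − 8w^2 + 180w + 504) + (−37w^2 + 148w + 777)
  −4w^3 − 8w^2 + 180w + 504 = ((4/37)w + 24/37)(−37w^2 + 148w + 777) + (0)
Last nonzero remainder: −37w^2 + 148w + 777. Dividing through by −37 gives the monic gcd w^2 − 4w − 21.

−21 − 4w + w^2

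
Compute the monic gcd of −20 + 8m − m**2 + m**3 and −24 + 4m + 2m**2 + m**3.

Repeated division with remainder:
  m**3 − m**2 + 8m − 20 = (m**3 + 2m**2 + 4m − 24) + (−3m**2 + 4m + 4)
  m**3 + 2m**2 + 4m − 24 = (−(1/3)m − 10/9)(−3m**2 + 4m + 4) + ((88/9)m − 176/9)
  −3m**2 + 4m + 4 = (−(27/88)m − 9/44)((88/9)m − 176/9) + (0)
Last nonzero remainder: (88/9)m − 176/9. Dividing through by 88/9 gives the monic gcd m − 2.

−2 + m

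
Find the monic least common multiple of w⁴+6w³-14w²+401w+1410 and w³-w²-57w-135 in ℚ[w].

w⁶+2w⁵-83w⁴+187w³+436w²-23685w-63450

By polynomial division,
  w⁴+6w³-14w²+401w+1410 = (w+7)(w³-w²-57w-135) + (50w²+935w+2355)
  w³-w²-57w-135 = ((1/50)w-197/500)(50w²+935w+2355) + ((26429/100)w+79287/100)
  50w²+935w+2355 = ((5000/26429)w+78500/26429)((26429/100)w+79287/100) + (0)
Last nonzero remainder: (26429/100)w+79287/100. Dividing through by 26429/100 gives the monic gcd w+3.
Then lcm(f, g) = f·g / gcd(f, g); expanding and making the result monic gives the answer.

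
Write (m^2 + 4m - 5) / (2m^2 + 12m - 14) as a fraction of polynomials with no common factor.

(m + 5)/(2m + 14)

Euclidean algorithm in ℚ[m]:
  m^2 + 4m - 5 = (1/2)(2m^2 + 12m - 14) + (-2m + 2)
  2m^2 + 12m - 14 = (-m - 7)(-2m + 2) + (0)
Last nonzero remainder: -2m + 2. Dividing through by -2 gives the monic gcd m - 1.
Cancel m - 1 from numerator and denominator to get the reduced form.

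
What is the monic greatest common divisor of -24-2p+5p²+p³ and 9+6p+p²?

3+p

Repeated division with remainder:
  p³+5p²-2p-24 = (p-1)(p²+6p+9) + (-5p-15)
  p²+6p+9 = (-(1/5)p-3/5)(-5p-15) + (0)
Last nonzero remainder: -5p-15. Dividing through by -5 gives the monic gcd p+3.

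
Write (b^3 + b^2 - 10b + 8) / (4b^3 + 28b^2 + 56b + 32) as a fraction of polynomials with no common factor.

(b^2 - 3b + 2)/(4b^2 + 12b + 8)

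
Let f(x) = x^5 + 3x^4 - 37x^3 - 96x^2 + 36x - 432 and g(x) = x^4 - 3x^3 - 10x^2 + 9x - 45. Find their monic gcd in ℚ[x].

Apply the Euclidean algorithm:
  x^5 + 3x^4 - 37x^3 - 96x^2 + 36x - 432 = (x + 6)(x^4 - 3x^3 - 10x^2 + 9x - 45) + (-9x^3 - 45x^2 + 27x - 162)
  x^4 - 3x^3 - 10x^2 + 9x - 45 = (-(1/9)x + 8/9)(-9x^3 - 45x^2 + 27x - 162) + (33x^2 - 33x + 99)
  -9x^3 - 45x^2 + 27x - 162 = (-(3/11)x - 18/11)(33x^2 - 33x + 99) + (0)
Last nonzero remainder: 33x^2 - 33x + 99. Dividing through by 33 gives the monic gcd x^2 - x + 3.

x^2 - x + 3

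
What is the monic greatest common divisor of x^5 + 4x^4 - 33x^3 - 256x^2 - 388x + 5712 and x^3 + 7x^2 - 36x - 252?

x^2 + x - 42

Repeated division with remainder:
  x^5 + 4x^4 - 33x^3 - 256x^2 - 388x + 5712 = (x^2 - 3x + 24)(x^3 + 7x^2 - 36x - 252) + (-280x^2 - 280x + 11760)
  x^3 + 7x^2 - 36x - 252 = (-(1/280)x - 3/140)(-280x^2 - 280x + 11760) + (0)
Last nonzero remainder: -280x^2 - 280x + 11760. Dividing through by -280 gives the monic gcd x^2 + x - 42.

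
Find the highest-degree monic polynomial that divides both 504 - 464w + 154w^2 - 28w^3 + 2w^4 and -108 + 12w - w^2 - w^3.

Apply the Euclidean algorithm:
  2w^4 - 28w^3 + 154w^2 - 464w + 504 = (-2w + 30)(-w^3 - w^2 + 12w - 108) + (208w^2 - 1040w + 3744)
  -w^3 - w^2 + 12w - 108 = (-(1/208)w - 3/104)(208w^2 - 1040w + 3744) + (0)
Last nonzero remainder: 208w^2 - 1040w + 3744. Dividing through by 208 gives the monic gcd w^2 - 5w + 18.

18 - 5w + w^2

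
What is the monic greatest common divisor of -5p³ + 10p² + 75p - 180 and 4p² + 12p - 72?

p - 3

Euclidean algorithm in ℚ[p]:
  -5p³ + 10p² + 75p - 180 = (-(5/4)p + 25/4)(4p² + 12p - 72) + (-90p + 270)
  4p² + 12p - 72 = (-(2/45)p - 4/15)(-90p + 270) + (0)
Last nonzero remainder: -90p + 270. Dividing through by -90 gives the monic gcd p - 3.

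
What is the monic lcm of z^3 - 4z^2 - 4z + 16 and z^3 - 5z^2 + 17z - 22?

Euclidean algorithm in ℚ[z]:
  z^3 - 4z^2 - 4z + 16 = (z^3 - 5z^2 + 17z - 22) + (z^2 - 21z + 38)
  z^3 - 5z^2 + 17z - 22 = (z + 16)(z^2 - 21z + 38) + (315z - 630)
  z^2 - 21z + 38 = ((1/315)z - 19/315)(315z - 630) + (0)
Last nonzero remainder: 315z - 630. Dividing through by 315 gives the monic gcd z - 2.
Then lcm(f, g) = f·g / gcd(f, g); expanding and making the result monic gives the answer.

z^5 - 7z^4 + 19z^3 - 16z^2 - 92z + 176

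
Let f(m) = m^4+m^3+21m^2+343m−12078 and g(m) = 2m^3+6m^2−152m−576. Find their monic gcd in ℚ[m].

m−9

Repeated division with remainder:
  m^4+m^3+21m^2+343m−12078 = ((1/2)m−1)(2m^3+6m^2−152m−576) + (103m^2+479m−12654)
  2m^3+6m^2−152m−576 = ((2/103)m−340/10609)(103m^2+479m−12654) + ((1157016/10609)m−10413144/10609)
  103m^2+479m−12654 = ((1092727/1157016)m+7458127/578508)((1157016/10609)m−10413144/10609) + (0)
Last nonzero remainder: (1157016/10609)m−10413144/10609. Dividing through by 1157016/10609 gives the monic gcd m−9.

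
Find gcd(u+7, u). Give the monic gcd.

1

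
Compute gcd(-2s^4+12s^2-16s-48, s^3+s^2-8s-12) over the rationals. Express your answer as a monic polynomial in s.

s^2+4s+4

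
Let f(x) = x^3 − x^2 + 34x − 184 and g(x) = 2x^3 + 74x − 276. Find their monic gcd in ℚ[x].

By polynomial division,
  x^3 − x^2 + 34x − 184 = (1/2)(2x^3 + 74x − 276) + (−x^2 − 3x − 46)
  2x^3 + 74x − 276 = (−2x + 6)(−x^2 − 3x − 46) + (0)
Last nonzero remainder: −x^2 − 3x − 46. Dividing through by −1 gives the monic gcd x^2 + 3x + 46.

x^2 + 3x + 46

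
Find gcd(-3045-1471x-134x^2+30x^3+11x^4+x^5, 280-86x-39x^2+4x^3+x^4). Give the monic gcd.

Euclidean algorithm in ℚ[x]:
  x^5+11x^4+30x^3-134x^2-1471x-3045 = (x+7)(x^4+4x^3-39x^2-86x+280) + (41x^3+225x^2-1149x-5005)
  x^4+4x^3-39x^2-86x+280 = ((1/41)x-61/1681)(41x^3+225x^2-1149x-5005) + (-(4725/1681)x^2-(9450/1681)x+165375/1681)
  41x^3+225x^2-1149x-5005 = (-(68921/4725)x-240383/4725)(-(4725/1681)x^2-(9450/1681)x+165375/1681) + (0)
Last nonzero remainder: -(4725/1681)x^2-(9450/1681)x+165375/1681. Dividing through by -4725/1681 gives the monic gcd x^2+2x-35.

-35+2x+x^2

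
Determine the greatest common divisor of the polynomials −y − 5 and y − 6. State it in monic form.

1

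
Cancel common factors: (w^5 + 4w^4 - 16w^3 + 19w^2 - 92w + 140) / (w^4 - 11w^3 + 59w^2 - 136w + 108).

(w^3 + 8w^2 + 12w + 35)/(w^2 - 7w + 27)

Apply the Euclidean algorithm:
  w^5 + 4w^4 - 16w^3 + 19w^2 - 92w + 140 = (w + 15)(w^4 - 11w^3 + 59w^2 - 136w + 108) + (90w^3 - 730w^2 + 1840w - 1480)
  w^4 - 11w^3 + 59w^2 - 136w + 108 = ((1/90)w - 13/405)(90w^3 - 730w^2 + 1840w - 1480) + ((1225/81)w^2 - (4900/81)w + 4900/81)
  90w^3 - 730w^2 + 1840w - 1480 = ((1458/245)w - 5994/245)((1225/81)w^2 - (4900/81)w + 4900/81) + (0)
Last nonzero remainder: (1225/81)w^2 - (4900/81)w + 4900/81. Dividing through by 1225/81 gives the monic gcd w^2 - 4w + 4.
Cancel w^2 - 4w + 4 from numerator and denominator to get the reduced form.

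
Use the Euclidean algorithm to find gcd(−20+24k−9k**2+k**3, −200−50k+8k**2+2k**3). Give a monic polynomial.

Repeated division with remainder:
  k**3−9k**2+24k−20 = (1/2)(2k**3+8k**2−50k−200) + (−13k**2+49k+80)
  2k**3+8k**2−50k−200 = (−(2/13)k−202/169)(−13k**2+49k+80) + ((3528/169)k−17640/169)
  −13k**2+49k+80 = (−(2197/3528)k−338/441)((3528/169)k−17640/169) + (0)
Last nonzero remainder: (3528/169)k−17640/169. Dividing through by 3528/169 gives the monic gcd k−5.

−5+k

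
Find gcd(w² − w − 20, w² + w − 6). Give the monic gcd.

1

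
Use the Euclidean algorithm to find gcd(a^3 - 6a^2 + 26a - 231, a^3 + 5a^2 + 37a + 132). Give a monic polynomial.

Repeated division with remainder:
  a^3 - 6a^2 + 26a - 231 = (a^3 + 5a^2 + 37a + 132) + (-11a^2 - 11a - 363)
  a^3 + 5a^2 + 37a + 132 = (-(1/11)a - 4/11)(-11a^2 - 11a - 363) + (0)
Last nonzero remainder: -11a^2 - 11a - 363. Dividing through by -11 gives the monic gcd a^2 + a + 33.

a^2 + a + 33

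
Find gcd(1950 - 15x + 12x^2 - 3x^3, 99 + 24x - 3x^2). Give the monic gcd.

1

Euclidean algorithm in ℚ[x]:
  -3x^3 + 12x^2 - 15x + 1950 = (x + 4)(-3x^2 + 24x + 99) + (-210x + 1554)
  -3x^2 + 24x + 99 = ((1/70)x - 3/350)(-210x + 1554) + (2808/25)
  -210x + 1554 = (-(875/468)x + 6475/468)(2808/25) + (0)
The last nonzero remainder is the constant 2808/25, so the polynomials are coprime and gcd = 1.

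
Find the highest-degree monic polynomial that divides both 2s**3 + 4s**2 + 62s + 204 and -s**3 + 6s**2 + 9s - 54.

s + 3

Apply the Euclidean algorithm:
  2s**3 + 4s**2 + 62s + 204 = (-2)(-s**3 + 6s**2 + 9s - 54) + (16s**2 + 80s + 96)
  -s**3 + 6s**2 + 9s - 54 = (-(1/16)s + 11/16)(16s**2 + 80s + 96) + (-40s - 120)
  16s**2 + 80s + 96 = (-(2/5)s - 4/5)(-40s - 120) + (0)
Last nonzero remainder: -40s - 120. Dividing through by -40 gives the monic gcd s + 3.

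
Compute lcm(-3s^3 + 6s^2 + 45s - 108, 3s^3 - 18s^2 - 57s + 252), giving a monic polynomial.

s^4 - 9s^3 - s^2 + 141s - 252

Euclidean algorithm in ℚ[s]:
  -3s^3 + 6s^2 + 45s - 108 = (-1)(3s^3 - 18s^2 - 57s + 252) + (-12s^2 - 12s + 144)
  3s^3 - 18s^2 - 57s + 252 = (-(1/4)s + 7/4)(-12s^2 - 12s + 144) + (0)
Last nonzero remainder: -12s^2 - 12s + 144. Dividing through by -12 gives the monic gcd s^2 + s - 12.
Then lcm(f, g) = f·g / gcd(f, g); expanding and making the result monic gives the answer.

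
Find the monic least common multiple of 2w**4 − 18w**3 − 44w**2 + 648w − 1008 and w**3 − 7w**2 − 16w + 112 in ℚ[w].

w**6 − 9w**5 − 38w**4 + 468w**3 − 152w**2 − 5184w + 8064

By polynomial division,
  2w**4 − 18w**3 − 44w**2 + 648w − 1008 = (2w − 4)(w**3 − 7w**2 − 16w + 112) + (−40w**2 + 360w − 560)
  w**3 − 7w**2 − 16w + 112 = (−(1/40)w − 1/20)(−40w**2 + 360w − 560) + (−12w + 84)
  −40w**2 + 360w − 560 = ((10/3)w − 20/3)(−12w + 84) + (0)
Last nonzero remainder: −12w + 84. Dividing through by −12 gives the monic gcd w − 7.
Then lcm(f, g) = f·g / gcd(f, g); expanding and making the result monic gives the answer.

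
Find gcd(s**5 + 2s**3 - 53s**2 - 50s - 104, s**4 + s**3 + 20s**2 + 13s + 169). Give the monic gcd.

Repeated division with remainder:
  s**5 + 2s**3 - 53s**2 - 50s - 104 = (s - 1)(s**4 + s**3 + 20s**2 + 13s + 169) + (-17s**3 - 46s**2 - 206s + 65)
  s**4 + s**3 + 20s**2 + 13s + 169 = (-(1/17)s + 29/289)(-17s**3 - 46s**2 - 206s + 65) + ((3612/289)s**2 + (10836/289)s + 46956/289)
  -17s**3 - 46s**2 - 206s + 65 = (-(4913/3612)s + 1445/3612)((3612/289)s**2 + (10836/289)s + 46956/289) + (0)
Last nonzero remainder: (3612/289)s**2 + (10836/289)s + 46956/289. Dividing through by 3612/289 gives the monic gcd s**2 + 3s + 13.

s**2 + 3s + 13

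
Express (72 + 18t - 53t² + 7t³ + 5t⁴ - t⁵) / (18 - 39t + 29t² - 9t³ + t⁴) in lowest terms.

(12 + 13t - t³)/(3 - 4t + t²)

Euclidean algorithm in ℚ[t]:
  -t⁵ + 5t⁴ + 7t³ - 53t² + 18t + 72 = (-t - 4)(t⁴ - 9t³ + 29t² - 39t + 18) + (24t² - 120t + 144)
  t⁴ - 9t³ + 29t² - 39t + 18 = ((1/24)t² - (1/6)t + 1/8)(24t² - 120t + 144) + (0)
Last nonzero remainder: 24t² - 120t + 144. Dividing through by 24 gives the monic gcd t² - 5t + 6.
Cancel t² - 5t + 6 from numerator and denominator to get the reduced form.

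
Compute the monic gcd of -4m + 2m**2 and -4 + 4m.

1

Euclidean algorithm in ℚ[m]:
  2m**2 - 4m = ((1/2)m - 1/2)(4m - 4) + (-2)
  4m - 4 = (-2m + 2)(-2) + (0)
The last nonzero remainder is the constant -2, so the polynomials are coprime and gcd = 1.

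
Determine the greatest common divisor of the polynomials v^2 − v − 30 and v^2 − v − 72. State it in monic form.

1

By polynomial division,
  v^2 − v − 30 = (v^2 − v − 72) + (42)
  v^2 − v − 72 = ((1/42)v^2 − (1/42)v − 12/7)(42) + (0)
The last nonzero remainder is the constant 42, so the polynomials are coprime and gcd = 1.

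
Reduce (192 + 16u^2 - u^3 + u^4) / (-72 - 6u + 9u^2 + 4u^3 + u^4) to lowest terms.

(16 - 4u + u^2)/(-6 + u + u^2)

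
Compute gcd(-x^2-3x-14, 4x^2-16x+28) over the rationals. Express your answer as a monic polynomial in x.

1

By polynomial division,
  -x^2-3x-14 = (-1/4)(4x^2-16x+28) + (-7x-7)
  4x^2-16x+28 = (-(4/7)x+20/7)(-7x-7) + (48)
  -7x-7 = (-(7/48)x-7/48)(48) + (0)
The last nonzero remainder is the constant 48, so the polynomials are coprime and gcd = 1.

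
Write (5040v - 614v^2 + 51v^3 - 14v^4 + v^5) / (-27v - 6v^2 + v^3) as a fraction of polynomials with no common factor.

Euclidean algorithm in ℚ[v]:
  v^5 - 14v^4 + 51v^3 - 614v^2 + 5040v = (v^2 - 8v + 30)(v^3 - 6v^2 - 27v) + (-650v^2 + 5850v)
  v^3 - 6v^2 - 27v = (-(1/650)v - 3/650)(-650v^2 + 5850v) + (0)
Last nonzero remainder: -650v^2 + 5850v. Dividing through by -650 gives the monic gcd v^2 - 9v.
Cancel v^2 - 9v from numerator and denominator to get the reduced form.

(-560 + 6v - 5v^2 + v^3)/(3 + v)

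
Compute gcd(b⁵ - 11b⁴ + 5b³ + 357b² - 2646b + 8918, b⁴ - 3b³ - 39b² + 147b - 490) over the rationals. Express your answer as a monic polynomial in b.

Euclidean algorithm in ℚ[b]:
  b⁵ - 11b⁴ + 5b³ + 357b² - 2646b + 8918 = (b - 8)(b⁴ - 3b³ - 39b² + 147b - 490) + (20b³ - 102b² - 980b + 4998)
  b⁴ - 3b³ - 39b² + 147b - 490 = ((1/20)b + 21/200)(20b³ - 102b² - 980b + 4998) + ((2071/100)b² - 101479/100)
  20b³ - 102b² - 980b + 4998 = ((2000/2071)b - 10200/2071)((2071/100)b² - 101479/100) + (0)
Last nonzero remainder: (2071/100)b² - 101479/100. Dividing through by 2071/100 gives the monic gcd b² - 49.

b² - 49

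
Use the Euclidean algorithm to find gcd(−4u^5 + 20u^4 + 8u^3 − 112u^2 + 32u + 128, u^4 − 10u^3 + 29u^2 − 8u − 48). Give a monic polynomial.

u^2 − 3u − 4

Repeated division with remainder:
  −4u^5 + 20u^4 + 8u^3 − 112u^2 + 32u + 128 = (−4u − 20)(u^4 − 10u^3 + 29u^2 − 8u − 48) + (−76u^3 + 436u^2 − 320u − 832)
  u^4 − 10u^3 + 29u^2 − 8u − 48 = (−(1/76)u + 81/1444)(−76u^3 + 436u^2 − 320u − 832) + ((120/361)u^2 − (360/361)u − 480/361)
  −76u^3 + 436u^2 − 320u − 832 = (−(6859/30)u + 9386/15)((120/361)u^2 − (360/361)u − 480/361) + (0)
Last nonzero remainder: (120/361)u^2 − (360/361)u − 480/361. Dividing through by 120/361 gives the monic gcd u^2 − 3u − 4.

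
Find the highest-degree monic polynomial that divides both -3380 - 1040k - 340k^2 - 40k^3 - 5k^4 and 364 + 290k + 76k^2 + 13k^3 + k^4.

Repeated division with remainder:
  -5k^4 - 40k^3 - 340k^2 - 1040k - 3380 = (-5)(k^4 + 13k^3 + 76k^2 + 290k + 364) + (25k^3 + 40k^2 + 410k - 1560)
  k^4 + 13k^3 + 76k^2 + 290k + 364 = ((1/25)k + 57/125)(25k^3 + 40k^2 + 410k - 1560) + ((1034/25)k^2 + (4136/25)k + 26884/25)
  25k^3 + 40k^2 + 410k - 1560 = ((625/1034)k - 750/517)((1034/25)k^2 + (4136/25)k + 26884/25) + (0)
Last nonzero remainder: (1034/25)k^2 + (4136/25)k + 26884/25. Dividing through by 1034/25 gives the monic gcd k^2 + 4k + 26.

26 + 4k + k^2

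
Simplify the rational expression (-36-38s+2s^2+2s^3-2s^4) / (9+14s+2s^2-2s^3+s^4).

By polynomial division,
  -2s^4+2s^3+2s^2-38s-36 = (-2)(s^4-2s^3+2s^2+14s+9) + (-2s^3+6s^2-10s-18)
  s^4-2s^3+2s^2+14s+9 = (-(1/2)s-1/2)(-2s^3+6s^2-10s-18) + (0)
Last nonzero remainder: -2s^3+6s^2-10s-18. Dividing through by -2 gives the monic gcd s^3-3s^2+5s+9.
Cancel s^3-3s^2+5s+9 from numerator and denominator to get the reduced form.

(-4-2s)/(1+s)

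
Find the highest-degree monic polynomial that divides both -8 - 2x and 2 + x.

1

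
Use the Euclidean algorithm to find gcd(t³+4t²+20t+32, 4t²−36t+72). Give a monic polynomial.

Repeated division with remainder:
  t³+4t²+20t+32 = ((1/4)t+13/4)(4t²−36t+72) + (119t−202)
  4t²−36t+72 = ((4/119)t−3476/14161)(119t−202) + (317440/14161)
  119t−202 = ((1685159/317440)t−1430261/158720)(317440/14161) + (0)
The last nonzero remainder is the constant 317440/14161, so the polynomials are coprime and gcd = 1.

1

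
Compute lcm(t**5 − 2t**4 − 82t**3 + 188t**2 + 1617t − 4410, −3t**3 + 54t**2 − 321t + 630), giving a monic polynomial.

Euclidean algorithm in ℚ[t]:
  t**5 − 2t**4 − 82t**3 + 188t**2 + 1617t − 4410 = (−(1/3)t**2 − (16/3)t − 33)(−3t**3 + 54t**2 − 321t + 630) + (468t**2 − 5616t + 16380)
  −3t**3 + 54t**2 − 321t + 630 = (−(1/156)t + 1/26)(468t**2 − 5616t + 16380) + (0)
Last nonzero remainder: 468t**2 − 5616t + 16380. Dividing through by 468 gives the monic gcd t**2 − 12t + 35.
Then lcm(f, g) = f·g / gcd(f, g); expanding and making the result monic gives the answer.

t**6 − 8t**5 − 70t**4 + 680t**3 + 489t**2 − 14112t + 26460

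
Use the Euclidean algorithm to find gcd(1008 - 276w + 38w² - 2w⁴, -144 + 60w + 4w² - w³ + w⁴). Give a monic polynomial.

By polynomial division,
  -2w⁴ + 38w² - 276w + 1008 = (-2)(w⁴ - w³ + 4w² + 60w - 144) + (-2w³ + 46w² - 156w + 720)
  w⁴ - w³ + 4w² + 60w - 144 = (-(1/2)w - 11)(-2w³ + 46w² - 156w + 720) + (432w² - 1296w + 7776)
  -2w³ + 46w² - 156w + 720 = (-(1/216)w + 5/54)(432w² - 1296w + 7776) + (0)
Last nonzero remainder: 432w² - 1296w + 7776. Dividing through by 432 gives the monic gcd w² - 3w + 18.

18 - 3w + w²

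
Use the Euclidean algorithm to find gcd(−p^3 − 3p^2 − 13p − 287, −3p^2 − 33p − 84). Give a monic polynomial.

Apply the Euclidean algorithm:
  −p^3 − 3p^2 − 13p − 287 = ((1/3)p − 8/3)(−3p^2 − 33p − 84) + (−73p − 511)
  −3p^2 − 33p − 84 = ((3/73)p + 12/73)(−73p − 511) + (0)
Last nonzero remainder: −73p − 511. Dividing through by −73 gives the monic gcd p + 7.

p + 7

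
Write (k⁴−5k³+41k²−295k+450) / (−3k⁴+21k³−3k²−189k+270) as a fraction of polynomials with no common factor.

(−k²−2k−45)/(3k²−27)

Euclidean algorithm in ℚ[k]:
  k⁴−5k³+41k²−295k+450 = (−1/3)(−3k⁴+21k³−3k²−189k+270) + (2k³+40k²−358k+540)
  −3k⁴+21k³−3k²−189k+270 = (−(3/2)k+81/2)(2k³+40k²−358k+540) + (−2160k²+15120k−21600)
  2k³+40k²−358k+540 = (−(1/1080)k−1/40)(−2160k²+15120k−21600) + (0)
Last nonzero remainder: −2160k²+15120k−21600. Dividing through by −2160 gives the monic gcd k²−7k+10.
Cancel k²−7k+10 from numerator and denominator to get the reduced form.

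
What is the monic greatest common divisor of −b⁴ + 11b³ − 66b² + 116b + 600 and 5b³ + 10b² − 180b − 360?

b² − 4b − 12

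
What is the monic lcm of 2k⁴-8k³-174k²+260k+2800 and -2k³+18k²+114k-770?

k⁵-15k⁴-43k³+1087k²-30k-15400

Apply the Euclidean algorithm:
  2k⁴-8k³-174k²+260k+2800 = (-k-5)(-2k³+18k²+114k-770) + (30k²+60k-1050)
  -2k³+18k²+114k-770 = (-(1/15)k+11/15)(30k²+60k-1050) + (0)
Last nonzero remainder: 30k²+60k-1050. Dividing through by 30 gives the monic gcd k²+2k-35.
Then lcm(f, g) = f·g / gcd(f, g); expanding and making the result monic gives the answer.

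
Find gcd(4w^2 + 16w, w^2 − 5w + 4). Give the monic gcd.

By polynomial division,
  4w^2 + 16w = (4)(w^2 − 5w + 4) + (36w − 16)
  w^2 − 5w + 4 = ((1/36)w − 41/324)(36w − 16) + (160/81)
  36w − 16 = ((729/40)w − 81/10)(160/81) + (0)
The last nonzero remainder is the constant 160/81, so the polynomials are coprime and gcd = 1.

1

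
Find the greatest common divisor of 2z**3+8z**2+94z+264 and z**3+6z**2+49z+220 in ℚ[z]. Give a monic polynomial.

By polynomial division,
  2z**3+8z**2+94z+264 = (2)(z**3+6z**2+49z+220) + (-4z**2-4z-176)
  z**3+6z**2+49z+220 = (-(1/4)z-5/4)(-4z**2-4z-176) + (0)
Last nonzero remainder: -4z**2-4z-176. Dividing through by -4 gives the monic gcd z**2+z+44.

z**2+z+44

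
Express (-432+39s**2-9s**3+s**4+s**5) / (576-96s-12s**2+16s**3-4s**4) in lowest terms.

(12-s-s**2)/(-16+4s)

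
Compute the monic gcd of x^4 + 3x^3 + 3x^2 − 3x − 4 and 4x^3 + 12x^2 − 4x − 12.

x^2 − 1

By polynomial division,
  x^4 + 3x^3 + 3x^2 − 3x − 4 = ((1/4)x)(4x^3 + 12x^2 − 4x − 12) + (4x^2 − 4)
  4x^3 + 12x^2 − 4x − 12 = (x + 3)(4x^2 − 4) + (0)
Last nonzero remainder: 4x^2 − 4. Dividing through by 4 gives the monic gcd x^2 − 1.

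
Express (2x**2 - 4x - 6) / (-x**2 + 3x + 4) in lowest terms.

(-2x + 6)/(x - 4)

Apply the Euclidean algorithm:
  2x**2 - 4x - 6 = (-2)(-x**2 + 3x + 4) + (2x + 2)
  -x**2 + 3x + 4 = (-(1/2)x + 2)(2x + 2) + (0)
Last nonzero remainder: 2x + 2. Dividing through by 2 gives the monic gcd x + 1.
Cancel x + 1 from numerator and denominator to get the reduced form.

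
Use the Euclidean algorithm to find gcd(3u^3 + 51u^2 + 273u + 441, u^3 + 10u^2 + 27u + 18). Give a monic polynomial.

u + 3

Repeated division with remainder:
  3u^3 + 51u^2 + 273u + 441 = (3)(u^3 + 10u^2 + 27u + 18) + (21u^2 + 192u + 387)
  u^3 + 10u^2 + 27u + 18 = ((1/21)u + 2/49)(21u^2 + 192u + 387) + ((36/49)u + 108/49)
  21u^2 + 192u + 387 = ((343/12)u + 2107/12)((36/49)u + 108/49) + (0)
Last nonzero remainder: (36/49)u + 108/49. Dividing through by 36/49 gives the monic gcd u + 3.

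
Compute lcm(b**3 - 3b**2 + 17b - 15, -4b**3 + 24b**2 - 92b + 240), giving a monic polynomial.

b**4 - 7b**3 + 29b**2 - 83b + 60

Apply the Euclidean algorithm:
  b**3 - 3b**2 + 17b - 15 = (-1/4)(-4b**3 + 24b**2 - 92b + 240) + (3b**2 - 6b + 45)
  -4b**3 + 24b**2 - 92b + 240 = (-(4/3)b + 16/3)(3b**2 - 6b + 45) + (0)
Last nonzero remainder: 3b**2 - 6b + 45. Dividing through by 3 gives the monic gcd b**2 - 2b + 15.
Then lcm(f, g) = f·g / gcd(f, g); expanding and making the result monic gives the answer.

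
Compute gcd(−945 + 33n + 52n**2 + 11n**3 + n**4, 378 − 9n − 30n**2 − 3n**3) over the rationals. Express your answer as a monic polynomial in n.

−21 + 4n + n**2

By polynomial division,
  n**4 + 11n**3 + 52n**2 + 33n − 945 = (−(1/3)n − 1/3)(−3n**3 − 30n**2 − 9n + 378) + (39n**2 + 156n − 819)
  −3n**3 − 30n**2 − 9n + 378 = (−(1/13)n − 6/13)(39n**2 + 156n − 819) + (0)
Last nonzero remainder: 39n**2 + 156n − 819. Dividing through by 39 gives the monic gcd n**2 + 4n − 21.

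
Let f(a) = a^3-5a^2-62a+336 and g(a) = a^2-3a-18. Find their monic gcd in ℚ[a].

Euclidean algorithm in ℚ[a]:
  a^3-5a^2-62a+336 = (a-2)(a^2-3a-18) + (-50a+300)
  a^2-3a-18 = (-(1/50)a-3/50)(-50a+300) + (0)
Last nonzero remainder: -50a+300. Dividing through by -50 gives the monic gcd a-6.

a-6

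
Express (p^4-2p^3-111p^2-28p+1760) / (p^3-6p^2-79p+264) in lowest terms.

Euclidean algorithm in ℚ[p]:
  p^4-2p^3-111p^2-28p+1760 = (p+4)(p^3-6p^2-79p+264) + (-8p^2+24p+704)
  p^3-6p^2-79p+264 = (-(1/8)p+3/8)(-8p^2+24p+704) + (0)
Last nonzero remainder: -8p^2+24p+704. Dividing through by -8 gives the monic gcd p^2-3p-88.
Cancel p^2-3p-88 from numerator and denominator to get the reduced form.

(p^2+p-20)/(p-3)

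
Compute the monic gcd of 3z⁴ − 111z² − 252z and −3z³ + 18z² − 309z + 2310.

Apply the Euclidean algorithm:
  3z⁴ − 111z² − 252z = (−z − 6)(−3z³ + 18z² − 309z + 2310) + (−312z² + 204z + 13860)
  −3z³ + 18z² − 309z + 2310 = ((1/104)z − 139/2704)(−312z² + 204z + 13860) + (−(291885/676)z + 2043195/676)
  −312z² + 204z + 13860 = ((70304/97295)z + 8112/1769)(−(291885/676)z + 2043195/676) + (0)
Last nonzero remainder: −(291885/676)z + 2043195/676. Dividing through by −291885/676 gives the monic gcd z − 7.

z − 7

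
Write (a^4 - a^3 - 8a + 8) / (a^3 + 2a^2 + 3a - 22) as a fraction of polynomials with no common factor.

(a^3 + a^2 + 2a - 4)/(a^2 + 4a + 11)

Euclidean algorithm in ℚ[a]:
  a^4 - a^3 - 8a + 8 = (a - 3)(a^3 + 2a^2 + 3a - 22) + (3a^2 + 23a - 58)
  a^3 + 2a^2 + 3a - 22 = ((1/3)a - 17/9)(3a^2 + 23a - 58) + ((592/9)a - 1184/9)
  3a^2 + 23a - 58 = ((27/592)a + 261/592)((592/9)a - 1184/9) + (0)
Last nonzero remainder: (592/9)a - 1184/9. Dividing through by 592/9 gives the monic gcd a - 2.
Cancel a - 2 from numerator and denominator to get the reduced form.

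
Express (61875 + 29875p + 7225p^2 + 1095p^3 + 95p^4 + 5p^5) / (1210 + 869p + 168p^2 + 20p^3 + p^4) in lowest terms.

Euclidean algorithm in ℚ[p]:
  5p^5 + 95p^4 + 1095p^3 + 7225p^2 + 29875p + 61875 = (5p - 5)(p^4 + 20p^3 + 168p^2 + 869p + 1210) + (355p^3 + 3720p^2 + 28170p + 67925)
  p^4 + 20p^3 + 168p^2 + 869p + 1210 = ((1/355)p + 676/25205)(355p^3 + 3720p^2 + 28170p + 67925) + (-(56070/5041)p^2 - (392490/5041)p - 3083850/5041)
  355p^3 + 3720p^2 + 28170p + 67925 = (-(357911/11214)p - 1245127/11214)(-(56070/5041)p^2 - (392490/5041)p - 3083850/5041) + (0)
Last nonzero remainder: -(56070/5041)p^2 - (392490/5041)p - 3083850/5041. Dividing through by -56070/5041 gives the monic gcd p^2 + 7p + 55.
Cancel p^2 + 7p + 55 from numerator and denominator to get the reduced form.

(1125 + 400p + 60p^2 + 5p^3)/(22 + 13p + p^2)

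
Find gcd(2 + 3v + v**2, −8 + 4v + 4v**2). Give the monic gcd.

2 + v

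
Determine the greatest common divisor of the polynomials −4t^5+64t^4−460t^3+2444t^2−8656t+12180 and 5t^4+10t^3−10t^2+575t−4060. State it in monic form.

t^2−t+29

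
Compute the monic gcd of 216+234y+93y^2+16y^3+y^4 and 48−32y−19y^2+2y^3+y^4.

By polynomial division,
  y^4+16y^3+93y^2+234y+216 = (y^4+2y^3−19y^2−32y+48) + (14y^3+112y^2+266y+168)
  y^4+2y^3−19y^2−32y+48 = ((1/14)y−3/7)(14y^3+112y^2+266y+168) + (10y^2+70y+120)
  14y^3+112y^2+266y+168 = ((7/5)y+7/5)(10y^2+70y+120) + (0)
Last nonzero remainder: 10y^2+70y+120. Dividing through by 10 gives the monic gcd y^2+7y+12.

12+7y+y^2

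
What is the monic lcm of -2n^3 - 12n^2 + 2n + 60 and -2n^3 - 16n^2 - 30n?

n^4 + 6n^3 - n^2 - 30n

By polynomial division,
  -2n^3 - 12n^2 + 2n + 60 = (-2n^3 - 16n^2 - 30n) + (4n^2 + 32n + 60)
  -2n^3 - 16n^2 - 30n = (-(1/2)n)(4n^2 + 32n + 60) + (0)
Last nonzero remainder: 4n^2 + 32n + 60. Dividing through by 4 gives the monic gcd n^2 + 8n + 15.
Then lcm(f, g) = f·g / gcd(f, g); expanding and making the result monic gives the answer.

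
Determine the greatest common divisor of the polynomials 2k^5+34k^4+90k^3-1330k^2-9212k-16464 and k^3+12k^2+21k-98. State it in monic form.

Euclidean algorithm in ℚ[k]:
  2k^5+34k^4+90k^3-1330k^2-9212k-16464 = (2k^2+10k-72)(k^3+12k^2+21k-98) + (-480k^2-6720k-23520)
  k^3+12k^2+21k-98 = (-(1/480)k+1/240)(-480k^2-6720k-23520) + (0)
Last nonzero remainder: -480k^2-6720k-23520. Dividing through by -480 gives the monic gcd k^2+14k+49.

k^2+14k+49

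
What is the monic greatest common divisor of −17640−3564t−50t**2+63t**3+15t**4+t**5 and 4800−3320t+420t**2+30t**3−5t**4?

−60+4t+t**2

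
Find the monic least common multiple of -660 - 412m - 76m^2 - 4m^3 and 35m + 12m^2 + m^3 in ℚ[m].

1155m + 886m^2 + 236m^3 + 26m^4 + m^5

Euclidean algorithm in ℚ[m]:
  -4m^3 - 76m^2 - 412m - 660 = (-4)(m^3 + 12m^2 + 35m) + (-28m^2 - 272m - 660)
  m^3 + 12m^2 + 35m = (-(1/28)m - 4/49)(-28m^2 - 272m - 660) + (-(528/49)m - 2640/49)
  -28m^2 - 272m - 660 = ((343/132)m + 49/4)(-(528/49)m - 2640/49) + (0)
Last nonzero remainder: -(528/49)m - 2640/49. Dividing through by -528/49 gives the monic gcd m + 5.
Then lcm(f, g) = f·g / gcd(f, g); expanding and making the result monic gives the answer.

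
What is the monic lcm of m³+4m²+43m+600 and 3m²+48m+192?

m⁴+12m³+75m²+944m+4800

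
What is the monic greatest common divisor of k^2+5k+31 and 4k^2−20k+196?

1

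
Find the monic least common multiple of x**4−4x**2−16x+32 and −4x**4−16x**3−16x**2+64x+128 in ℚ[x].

x**5+2x**4−4x**3−24x**2+64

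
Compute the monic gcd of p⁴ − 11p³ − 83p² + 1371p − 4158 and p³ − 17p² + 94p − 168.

Euclidean algorithm in ℚ[p]:
  p⁴ − 11p³ − 83p² + 1371p − 4158 = (p + 6)(p³ − 17p² + 94p − 168) + (−75p² + 975p − 3150)
  p³ − 17p² + 94p − 168 = (−(1/75)p + 4/75)(−75p² + 975p − 3150) + (0)
Last nonzero remainder: −75p² + 975p − 3150. Dividing through by −75 gives the monic gcd p² − 13p + 42.

p² − 13p + 42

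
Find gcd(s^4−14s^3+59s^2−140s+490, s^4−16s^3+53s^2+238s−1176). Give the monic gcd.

s^2−14s+49

Repeated division with remainder:
  s^4−14s^3+59s^2−140s+490 = (s^4−16s^3+53s^2+238s−1176) + (2s^3+6s^2−378s+1666)
  s^4−16s^3+53s^2+238s−1176 = ((1/2)s−19/2)(2s^3+6s^2−378s+1666) + (299s^2−4186s+14651)
  2s^3+6s^2−378s+1666 = ((2/299)s+34/299)(299s^2−4186s+14651) + (0)
Last nonzero remainder: 299s^2−4186s+14651. Dividing through by 299 gives the monic gcd s^2−14s+49.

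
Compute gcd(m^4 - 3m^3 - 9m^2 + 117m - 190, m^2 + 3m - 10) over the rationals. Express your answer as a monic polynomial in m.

m^2 + 3m - 10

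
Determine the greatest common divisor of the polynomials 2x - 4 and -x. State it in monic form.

1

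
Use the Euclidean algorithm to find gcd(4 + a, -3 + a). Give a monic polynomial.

1

By polynomial division,
  a + 4 = (a - 3) + (7)
  a - 3 = ((1/7)a - 3/7)(7) + (0)
The last nonzero remainder is the constant 7, so the polynomials are coprime and gcd = 1.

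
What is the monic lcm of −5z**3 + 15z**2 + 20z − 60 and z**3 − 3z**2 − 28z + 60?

By polynomial division,
  −5z**3 + 15z**2 + 20z − 60 = (−5)(z**3 − 3z**2 − 28z + 60) + (−120z + 240)
  z**3 − 3z**2 − 28z + 60 = (−(1/120)z**2 + (1/120)z + 1/4)(−120z + 240) + (0)
Last nonzero remainder: −120z + 240. Dividing through by −120 gives the monic gcd z − 2.
Then lcm(f, g) = f·g / gcd(f, g); expanding and making the result monic gives the answer.

z**5 − 4z**4 − 31z**3 + 106z**2 + 108z − 360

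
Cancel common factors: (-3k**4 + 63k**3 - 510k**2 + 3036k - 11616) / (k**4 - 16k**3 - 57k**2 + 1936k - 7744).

By polynomial division,
  -3k**4 + 63k**3 - 510k**2 + 3036k - 11616 = (-3)(k**4 - 16k**3 - 57k**2 + 1936k - 7744) + (15k**3 - 681k**2 + 8844k - 34848)
  k**4 - 16k**3 - 57k**2 + 1936k - 7744 = ((1/15)k + 49/25)(15k**3 - 681k**2 + 8844k - 34848) + ((17204/25)k**2 - (326876/25)k + 1513952/25)
  15k**3 - 681k**2 + 8844k - 34848 = ((375/17204)k - 225/391)((17204/25)k**2 - (326876/25)k + 1513952/25) + (0)
Last nonzero remainder: (17204/25)k**2 - (326876/25)k + 1513952/25. Dividing through by 17204/25 gives the monic gcd k**2 - 19k + 88.
Cancel k**2 - 19k + 88 from numerator and denominator to get the reduced form.

(-3k**2 + 6k - 132)/(k**2 + 3k - 88)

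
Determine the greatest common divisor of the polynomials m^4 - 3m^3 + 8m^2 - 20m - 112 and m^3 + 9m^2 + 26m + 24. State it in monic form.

Repeated division with remainder:
  m^4 - 3m^3 + 8m^2 - 20m - 112 = (m - 12)(m^3 + 9m^2 + 26m + 24) + (90m^2 + 268m + 176)
  m^3 + 9m^2 + 26m + 24 = ((1/90)m + 271/4050)(90m^2 + 268m + 176) + ((12376/2025)m + 24752/2025)
  90m^2 + 268m + 176 = ((91125/6188)m + 22275/1547)((12376/2025)m + 24752/2025) + (0)
Last nonzero remainder: (12376/2025)m + 24752/2025. Dividing through by 12376/2025 gives the monic gcd m + 2.

m + 2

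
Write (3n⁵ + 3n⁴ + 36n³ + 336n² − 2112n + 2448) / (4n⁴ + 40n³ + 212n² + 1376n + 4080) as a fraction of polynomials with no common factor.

(3n² − 12n + 12)/(4n + 20)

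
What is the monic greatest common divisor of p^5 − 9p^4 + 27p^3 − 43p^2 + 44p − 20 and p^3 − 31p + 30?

Euclidean algorithm in ℚ[p]:
  p^5 − 9p^4 + 27p^3 − 43p^2 + 44p − 20 = (p^2 − 9p + 58)(p^3 − 31p + 30) + (−352p^2 + 2112p − 1760)
  p^3 − 31p + 30 = (−(1/352)p − 3/176)(−352p^2 + 2112p − 1760) + (0)
Last nonzero remainder: −352p^2 + 2112p − 1760. Dividing through by −352 gives the monic gcd p^2 − 6p + 5.

p^2 − 6p + 5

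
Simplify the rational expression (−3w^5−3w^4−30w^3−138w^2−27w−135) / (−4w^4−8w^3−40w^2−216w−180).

(3w^2+3)/(4w+4)

Apply the Euclidean algorithm:
  −3w^5−3w^4−30w^3−138w^2−27w−135 = ((3/4)w−3/4)(−4w^4−8w^3−40w^2−216w−180) + (−6w^3−6w^2−54w−270)
  −4w^4−8w^3−40w^2−216w−180 = ((2/3)w+2/3)(−6w^3−6w^2−54w−270) + (0)
Last nonzero remainder: −6w^3−6w^2−54w−270. Dividing through by −6 gives the monic gcd w^3+w^2+9w+45.
Cancel w^3+w^2+9w+45 from numerator and denominator to get the reduced form.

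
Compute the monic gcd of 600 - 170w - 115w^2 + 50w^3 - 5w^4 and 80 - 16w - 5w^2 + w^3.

20 - 9w + w^2

Apply the Euclidean algorithm:
  -5w^4 + 50w^3 - 115w^2 - 170w + 600 = (-5w + 25)(w^3 - 5w^2 - 16w + 80) + (-70w^2 + 630w - 1400)
  w^3 - 5w^2 - 16w + 80 = (-(1/70)w - 2/35)(-70w^2 + 630w - 1400) + (0)
Last nonzero remainder: -70w^2 + 630w - 1400. Dividing through by -70 gives the monic gcd w^2 - 9w + 20.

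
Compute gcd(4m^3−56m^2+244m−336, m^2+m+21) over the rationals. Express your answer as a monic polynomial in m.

1

By polynomial division,
  4m^3−56m^2+244m−336 = (4m−60)(m^2+m+21) + (220m+924)
  m^2+m+21 = ((1/220)m−4/275)(220m+924) + (861/25)
  220m+924 = ((5500/861)m+1100/41)(861/25) + (0)
The last nonzero remainder is the constant 861/25, so the polynomials are coprime and gcd = 1.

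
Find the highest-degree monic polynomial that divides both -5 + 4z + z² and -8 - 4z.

1

Repeated division with remainder:
  z² + 4z - 5 = (-(1/4)z - 1/2)(-4z - 8) + (-9)
  -4z - 8 = ((4/9)z + 8/9)(-9) + (0)
The last nonzero remainder is the constant -9, so the polynomials are coprime and gcd = 1.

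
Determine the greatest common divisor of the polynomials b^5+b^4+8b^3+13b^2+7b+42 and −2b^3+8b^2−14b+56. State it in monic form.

Apply the Euclidean algorithm:
  b^5+b^4+8b^3+13b^2+7b+42 = (−(1/2)b^2−(5/2)b−21/2)(−2b^3+8b^2−14b+56) + (90b^2+630)
  −2b^3+8b^2−14b+56 = (−(1/45)b+4/45)(90b^2+630) + (0)
Last nonzero remainder: 90b^2+630. Dividing through by 90 gives the monic gcd b^2+7.

b^2+7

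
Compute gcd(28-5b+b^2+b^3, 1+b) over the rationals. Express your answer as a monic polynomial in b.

1

Apply the Euclidean algorithm:
  b^3+b^2-5b+28 = (b^2-5)(b+1) + (33)
  b+1 = ((1/33)b+1/33)(33) + (0)
The last nonzero remainder is the constant 33, so the polynomials are coprime and gcd = 1.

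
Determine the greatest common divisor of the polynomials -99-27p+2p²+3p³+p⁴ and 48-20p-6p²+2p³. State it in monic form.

3+p

By polynomial division,
  p⁴+3p³+2p²-27p-99 = ((1/2)p+3)(2p³-6p²-20p+48) + (30p²+9p-243)
  2p³-6p²-20p+48 = ((1/15)p-11/50)(30p²+9p-243) + (-(91/50)p-273/50)
  30p²+9p-243 = (-(1500/91)p+4050/91)(-(91/50)p-273/50) + (0)
Last nonzero remainder: -(91/50)p-273/50. Dividing through by -91/50 gives the monic gcd p+3.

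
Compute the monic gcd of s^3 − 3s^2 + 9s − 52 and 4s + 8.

1

Repeated division with remainder:
  s^3 − 3s^2 + 9s − 52 = ((1/4)s^2 − (5/4)s + 19/4)(4s + 8) + (−90)
  4s + 8 = (−(2/45)s − 4/45)(−90) + (0)
The last nonzero remainder is the constant −90, so the polynomials are coprime and gcd = 1.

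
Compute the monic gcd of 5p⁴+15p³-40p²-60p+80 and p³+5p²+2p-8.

Repeated division with remainder:
  5p⁴+15p³-40p²-60p+80 = (5p-10)(p³+5p²+2p-8) + (0)
The last nonzero remainder p³+5p²+2p-8 is already monic.

p³+5p²+2p-8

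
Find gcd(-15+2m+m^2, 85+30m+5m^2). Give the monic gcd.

Euclidean algorithm in ℚ[m]:
  m^2+2m-15 = (1/5)(5m^2+30m+85) + (-4m-32)
  5m^2+30m+85 = (-(5/4)m+5/2)(-4m-32) + (165)
  -4m-32 = (-(4/165)m-32/165)(165) + (0)
The last nonzero remainder is the constant 165, so the polynomials are coprime and gcd = 1.

1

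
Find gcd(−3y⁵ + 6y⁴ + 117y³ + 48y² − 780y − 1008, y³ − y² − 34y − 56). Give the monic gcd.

y³ − y² − 34y − 56

Repeated division with remainder:
  −3y⁵ + 6y⁴ + 117y³ + 48y² − 780y − 1008 = (−3y² + 3y + 18)(y³ − y² − 34y − 56) + (0)
The last nonzero remainder y³ − y² − 34y − 56 is already monic.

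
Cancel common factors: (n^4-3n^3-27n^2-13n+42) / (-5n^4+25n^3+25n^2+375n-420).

(-n^2-5n-6)/(5n^2+15n+60)

Repeated division with remainder:
  n^4-3n^3-27n^2-13n+42 = (-1/5)(-5n^4+25n^3+25n^2+375n-420) + (2n^3-22n^2+62n-42)
  -5n^4+25n^3+25n^2+375n-420 = (-(5/2)n-15)(2n^3-22n^2+62n-42) + (-150n^2+1200n-1050)
  2n^3-22n^2+62n-42 = (-(1/75)n+1/25)(-150n^2+1200n-1050) + (0)
Last nonzero remainder: -150n^2+1200n-1050. Dividing through by -150 gives the monic gcd n^2-8n+7.
Cancel n^2-8n+7 from numerator and denominator to get the reduced form.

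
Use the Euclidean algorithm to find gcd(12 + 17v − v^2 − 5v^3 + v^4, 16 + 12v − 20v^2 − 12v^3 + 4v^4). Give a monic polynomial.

−4 − 7v − 2v^2 + v^3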